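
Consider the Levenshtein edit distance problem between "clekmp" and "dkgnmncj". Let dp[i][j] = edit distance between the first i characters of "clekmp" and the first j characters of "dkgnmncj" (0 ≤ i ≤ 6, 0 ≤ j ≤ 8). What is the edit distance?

7

   ''  d  k  g  n  m  n  c  j
''  0  1  2  3  4  5  6  7  8
 c  1  1  2  3  4  5  6  6  7
 l  2  2  2  3  4  5  6  7  7
 e  3  3  3  3  4  5  6  7  8
 k  4  4  3  4  4  5  6  7  8
 m  5  5  4  4  5  4  5  6  7
 p  6  6  5  5  5  5  5  6  7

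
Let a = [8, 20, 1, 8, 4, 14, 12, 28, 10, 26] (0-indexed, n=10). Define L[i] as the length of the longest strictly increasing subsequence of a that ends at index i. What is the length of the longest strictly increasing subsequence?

4

   i    0    1    2    3    4    5    6    7    8    9
a[i]    8   20    1    8    4   14   12   28   10   26
L[i]    1    2    1    2    2    3    3    4    3    4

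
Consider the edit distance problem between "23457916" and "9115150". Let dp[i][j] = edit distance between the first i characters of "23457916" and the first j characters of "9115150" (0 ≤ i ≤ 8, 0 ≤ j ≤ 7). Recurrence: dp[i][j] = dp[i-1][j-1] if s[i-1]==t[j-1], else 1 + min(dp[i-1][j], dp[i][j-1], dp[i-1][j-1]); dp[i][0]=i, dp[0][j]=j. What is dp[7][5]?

5

   ''  9  1  1  5  1  5  0
''  0  1  2  3  4  5  6  7
 2  1  1  2  3  4  5  6  7
 3  2  2  2  3  4  5  6  7
 4  3  3  3  3  4  5  6  7
 5  4  4  4  4  3  4  5  6
 7  5  5  5  5  4  4  5  6
 9  6  5  6  6  5  5  5  6
 1  7  6  5  6  6  5  6  6
 6  8  7  6  6  7  6  6  7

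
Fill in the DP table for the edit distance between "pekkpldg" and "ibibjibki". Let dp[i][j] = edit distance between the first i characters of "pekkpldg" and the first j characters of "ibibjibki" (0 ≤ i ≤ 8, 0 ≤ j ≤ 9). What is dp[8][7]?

   ''  i  b  i  b  j  i  b  k  i
''  0  1  2  3  4  5  6  7  8  9
 p  1  1  2  3  4  5  6  7  8  9
 e  2  2  2  3  4  5  6  7  8  9
 k  3  3  3  3  4  5  6  7  7  8
 k  4  4  4  4  4  5  6  7  7  8
 p  5  5  5  5  5  5  6  7  8  8
 l  6  6  6  6  6  6  6  7  8  9
 d  7  7  7  7  7  7  7  7  8  9
 g  8  8  8  8  8  8  8  8  8  9

8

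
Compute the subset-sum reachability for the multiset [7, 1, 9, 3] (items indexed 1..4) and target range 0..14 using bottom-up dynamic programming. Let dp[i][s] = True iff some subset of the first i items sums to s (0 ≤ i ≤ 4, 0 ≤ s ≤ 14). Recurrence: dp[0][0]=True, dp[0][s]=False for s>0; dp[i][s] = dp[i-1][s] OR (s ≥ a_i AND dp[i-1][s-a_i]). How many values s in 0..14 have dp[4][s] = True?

11

i\s   0   1   2   3   4   5   6   7   8   9  10  11  12  13  14
  0   T   F   F   F   F   F   F   F   F   F   F   F   F   F   F
  1   T   F   F   F   F   F   F   T   F   F   F   F   F   F   F
  2   T   T   F   F   F   F   F   T   T   F   F   F   F   F   F
  3   T   T   F   F   F   F   F   T   T   T   T   F   F   F   F
  4   T   T   F   T   T   F   F   T   T   T   T   T   T   T   F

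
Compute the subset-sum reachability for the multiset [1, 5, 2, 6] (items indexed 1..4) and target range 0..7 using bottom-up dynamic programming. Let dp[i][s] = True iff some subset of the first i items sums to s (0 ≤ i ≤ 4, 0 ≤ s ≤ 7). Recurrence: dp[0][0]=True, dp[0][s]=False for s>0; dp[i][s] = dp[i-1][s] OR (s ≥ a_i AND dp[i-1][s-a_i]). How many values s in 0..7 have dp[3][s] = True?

7

i\s   0   1   2   3   4   5   6   7
  0   T   F   F   F   F   F   F   F
  1   T   T   F   F   F   F   F   F
  2   T   T   F   F   F   T   T   F
  3   T   T   T   T   F   T   T   T
  4   T   T   T   T   F   T   T   T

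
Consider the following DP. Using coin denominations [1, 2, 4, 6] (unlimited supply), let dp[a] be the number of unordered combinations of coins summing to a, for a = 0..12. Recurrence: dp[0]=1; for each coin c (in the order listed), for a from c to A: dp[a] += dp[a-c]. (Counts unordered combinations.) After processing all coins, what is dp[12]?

23

after  coin     0     1     2     3     4     5     6     7     8     9    10    11    12
          1     1     1     1     1     1     1     1     1     1     1     1     1     1
          2     1     1     2     2     3     3     4     4     5     5     6     6     7
          4     1     1     2     2     4     4     6     6     9     9    12    12    16
          6     1     1     2     2     4     4     7     7    11    11    16    16    23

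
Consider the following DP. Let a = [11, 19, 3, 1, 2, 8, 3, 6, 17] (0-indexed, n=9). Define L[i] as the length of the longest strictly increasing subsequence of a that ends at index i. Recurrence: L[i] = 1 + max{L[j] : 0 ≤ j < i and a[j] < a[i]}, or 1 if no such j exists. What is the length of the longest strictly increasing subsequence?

   i    0    1    2    3    4    5    6    7    8
a[i]   11   19    3    1    2    8    3    6   17
L[i]    1    2    1    1    2    3    3    4    5

5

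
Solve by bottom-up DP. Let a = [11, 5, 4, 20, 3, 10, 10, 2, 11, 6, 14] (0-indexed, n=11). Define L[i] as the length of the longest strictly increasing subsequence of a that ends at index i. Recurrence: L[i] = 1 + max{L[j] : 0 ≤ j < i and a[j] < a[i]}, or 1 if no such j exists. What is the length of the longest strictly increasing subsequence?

4

   i    0    1    2    3    4    5    6    7    8    9   10
a[i]   11    5    4   20    3   10   10    2   11    6   14
L[i]    1    1    1    2    1    2    2    1    3    2    4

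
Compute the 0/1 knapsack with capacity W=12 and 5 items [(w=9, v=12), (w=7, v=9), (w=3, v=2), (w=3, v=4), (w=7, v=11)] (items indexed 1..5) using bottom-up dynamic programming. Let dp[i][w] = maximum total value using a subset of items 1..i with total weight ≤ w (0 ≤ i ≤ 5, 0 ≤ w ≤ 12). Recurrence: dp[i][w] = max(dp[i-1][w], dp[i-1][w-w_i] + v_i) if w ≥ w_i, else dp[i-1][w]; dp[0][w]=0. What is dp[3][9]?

12

i\w   0   1   2   3   4   5   6   7   8   9  10  11  12
  0   0   0   0   0   0   0   0   0   0   0   0   0   0
  1   0   0   0   0   0   0   0   0   0  12  12  12  12
  2   0   0   0   0   0   0   0   9   9  12  12  12  12
  3   0   0   0   2   2   2   2   9   9  12  12  12  14
  4   0   0   0   4   4   4   6   9   9  12  13  13  16
  5   0   0   0   4   4   4   6  11  11  12  15  15  16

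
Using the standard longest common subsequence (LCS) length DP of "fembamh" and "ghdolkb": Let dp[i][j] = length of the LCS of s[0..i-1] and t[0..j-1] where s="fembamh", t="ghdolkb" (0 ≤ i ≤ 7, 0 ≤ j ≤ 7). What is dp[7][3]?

   ''  g  h  d  o  l  k  b
''  0  0  0  0  0  0  0  0
 f  0  0  0  0  0  0  0  0
 e  0  0  0  0  0  0  0  0
 m  0  0  0  0  0  0  0  0
 b  0  0  0  0  0  0  0  1
 a  0  0  0  0  0  0  0  1
 m  0  0  0  0  0  0  0  1
 h  0  0  1  1  1  1  1  1

1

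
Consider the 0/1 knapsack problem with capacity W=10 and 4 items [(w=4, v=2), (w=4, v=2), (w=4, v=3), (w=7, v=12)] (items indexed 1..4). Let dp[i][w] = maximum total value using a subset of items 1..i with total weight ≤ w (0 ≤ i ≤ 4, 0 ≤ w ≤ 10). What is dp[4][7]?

12

i\w   0   1   2   3   4   5   6   7   8   9  10
  0   0   0   0   0   0   0   0   0   0   0   0
  1   0   0   0   0   2   2   2   2   2   2   2
  2   0   0   0   0   2   2   2   2   4   4   4
  3   0   0   0   0   3   3   3   3   5   5   5
  4   0   0   0   0   3   3   3  12  12  12  12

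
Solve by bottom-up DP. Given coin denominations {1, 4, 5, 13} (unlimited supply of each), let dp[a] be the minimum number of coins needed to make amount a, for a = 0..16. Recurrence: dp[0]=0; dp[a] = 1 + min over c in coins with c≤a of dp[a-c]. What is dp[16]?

 a  0  1  2  3  4  5  6  7  8  9 10 11 12 13 14 15 16
dp  0  1  2  3  1  1  2  3  2  2  2  3  3  1  2  3  4

4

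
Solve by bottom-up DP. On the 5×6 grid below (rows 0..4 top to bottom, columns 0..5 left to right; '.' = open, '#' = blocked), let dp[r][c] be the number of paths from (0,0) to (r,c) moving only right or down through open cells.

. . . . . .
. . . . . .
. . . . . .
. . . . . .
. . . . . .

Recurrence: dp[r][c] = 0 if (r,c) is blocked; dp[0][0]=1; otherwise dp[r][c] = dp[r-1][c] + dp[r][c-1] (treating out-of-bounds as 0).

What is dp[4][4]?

r\c   0   1   2   3   4   5
  0   1   1   1   1   1   1
  1   1   2   3   4   5   6
  2   1   3   6  10  15  21
  3   1   4  10  20  35  56
  4   1   5  15  35  70 126

70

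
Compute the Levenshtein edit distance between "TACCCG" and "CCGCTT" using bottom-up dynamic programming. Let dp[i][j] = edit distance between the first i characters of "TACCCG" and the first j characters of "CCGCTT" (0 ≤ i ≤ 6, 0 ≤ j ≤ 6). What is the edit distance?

   ''  C  C  G  C  T  T
''  0  1  2  3  4  5  6
 T  1  1  2  3  4  4  5
 A  2  2  2  3  4  5  5
 C  3  2  2  3  3  4  5
 C  4  3  2  3  3  4  5
 C  5  4  3  3  3  4  5
 G  6  5  4  3  4  4  5

5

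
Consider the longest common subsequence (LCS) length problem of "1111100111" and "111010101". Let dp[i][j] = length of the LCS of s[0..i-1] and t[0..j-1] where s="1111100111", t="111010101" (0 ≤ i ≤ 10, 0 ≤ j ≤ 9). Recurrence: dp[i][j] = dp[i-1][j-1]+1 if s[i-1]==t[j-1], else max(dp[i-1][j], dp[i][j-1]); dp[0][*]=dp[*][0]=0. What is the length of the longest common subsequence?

   ''  1  1  1  0  1  0  1  0  1
''  0  0  0  0  0  0  0  0  0  0
 1  0  1  1  1  1  1  1  1  1  1
 1  0  1  2  2  2  2  2  2  2  2
 1  0  1  2  3  3  3  3  3  3  3
 1  0  1  2  3  3  4  4  4  4  4
 1  0  1  2  3  3  4  4  5  5  5
 0  0  1  2  3  4  4  5  5  6  6
 0  0  1  2  3  4  4  5  5  6  6
 1  0  1  2  3  4  5  5  6  6  7
 1  0  1  2  3  4  5  5  6  6  7
 1  0  1  2  3  4  5  5  6  6  7

7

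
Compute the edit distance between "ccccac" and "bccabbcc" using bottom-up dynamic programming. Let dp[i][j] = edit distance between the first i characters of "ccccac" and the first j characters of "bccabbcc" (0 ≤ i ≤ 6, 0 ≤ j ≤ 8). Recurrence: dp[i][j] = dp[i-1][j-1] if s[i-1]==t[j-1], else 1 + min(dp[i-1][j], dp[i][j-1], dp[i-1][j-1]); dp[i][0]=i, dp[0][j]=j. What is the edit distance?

   ''  b  c  c  a  b  b  c  c
''  0  1  2  3  4  5  6  7  8
 c  1  1  1  2  3  4  5  6  7
 c  2  2  1  1  2  3  4  5  6
 c  3  3  2  1  2  3  4  4  5
 c  4  4  3  2  2  3  4  4  4
 a  5  5  4  3  2  3  4  5  5
 c  6  6  5  4  3  3  4  4  5

5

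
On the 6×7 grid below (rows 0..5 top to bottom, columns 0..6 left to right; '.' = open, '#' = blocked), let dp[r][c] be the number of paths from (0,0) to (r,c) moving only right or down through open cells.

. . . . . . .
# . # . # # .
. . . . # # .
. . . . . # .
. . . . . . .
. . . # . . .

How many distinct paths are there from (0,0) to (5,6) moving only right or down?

34

r\c   0   1   2   3   4   5   6
  0   1   1   1   1   1   1   1
  1   0   1   0   1   0   0   1
  2   0   1   1   2   0   0   1
  3   0   1   2   4   4   0   1
  4   0   1   3   7  11  11  12
  5   0   1   4   0  11  22  34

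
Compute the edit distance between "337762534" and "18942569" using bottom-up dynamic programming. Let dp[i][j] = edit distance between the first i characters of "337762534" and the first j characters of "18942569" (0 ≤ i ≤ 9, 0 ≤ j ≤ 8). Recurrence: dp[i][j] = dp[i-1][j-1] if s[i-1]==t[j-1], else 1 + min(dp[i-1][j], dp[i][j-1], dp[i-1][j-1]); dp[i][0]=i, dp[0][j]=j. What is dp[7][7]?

6

   ''  1  8  9  4  2  5  6  9
''  0  1  2  3  4  5  6  7  8
 3  1  1  2  3  4  5  6  7  8
 3  2  2  2  3  4  5  6  7  8
 7  3  3  3  3  4  5  6  7  8
 7  4  4  4  4  4  5  6  7  8
 6  5  5  5  5  5  5  6  6  7
 2  6  6  6  6  6  5  6  7  7
 5  7  7  7  7  7  6  5  6  7
 3  8  8  8  8  8  7  6  6  7
 4  9  9  9  9  8  8  7  7  7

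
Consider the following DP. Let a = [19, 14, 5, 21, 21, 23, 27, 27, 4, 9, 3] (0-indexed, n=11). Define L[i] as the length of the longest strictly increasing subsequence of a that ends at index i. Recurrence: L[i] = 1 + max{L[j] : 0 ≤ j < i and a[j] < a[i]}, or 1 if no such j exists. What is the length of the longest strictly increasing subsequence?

4

   i    0    1    2    3    4    5    6    7    8    9   10
a[i]   19   14    5   21   21   23   27   27    4    9    3
L[i]    1    1    1    2    2    3    4    4    1    2    1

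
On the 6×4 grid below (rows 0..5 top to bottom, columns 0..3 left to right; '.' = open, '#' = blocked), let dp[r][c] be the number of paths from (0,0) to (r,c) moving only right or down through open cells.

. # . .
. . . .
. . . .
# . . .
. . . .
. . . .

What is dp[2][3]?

r\c   0   1   2   3
  0   1   0   0   0
  1   1   1   1   1
  2   1   2   3   4
  3   0   2   5   9
  4   0   2   7  16
  5   0   2   9  25

4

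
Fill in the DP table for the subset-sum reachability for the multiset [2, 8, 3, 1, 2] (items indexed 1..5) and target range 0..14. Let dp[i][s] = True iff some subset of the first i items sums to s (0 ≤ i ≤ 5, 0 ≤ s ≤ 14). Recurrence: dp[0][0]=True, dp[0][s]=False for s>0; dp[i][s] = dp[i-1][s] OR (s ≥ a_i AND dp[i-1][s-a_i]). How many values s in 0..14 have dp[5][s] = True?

i\s   0   1   2   3   4   5   6   7   8   9  10  11  12  13  14
  0   T   F   F   F   F   F   F   F   F   F   F   F   F   F   F
  1   T   F   T   F   F   F   F   F   F   F   F   F   F   F   F
  2   T   F   T   F   F   F   F   F   T   F   T   F   F   F   F
  3   T   F   T   T   F   T   F   F   T   F   T   T   F   T   F
  4   T   T   T   T   T   T   T   F   T   T   T   T   T   T   T
  5   T   T   T   T   T   T   T   T   T   T   T   T   T   T   T

15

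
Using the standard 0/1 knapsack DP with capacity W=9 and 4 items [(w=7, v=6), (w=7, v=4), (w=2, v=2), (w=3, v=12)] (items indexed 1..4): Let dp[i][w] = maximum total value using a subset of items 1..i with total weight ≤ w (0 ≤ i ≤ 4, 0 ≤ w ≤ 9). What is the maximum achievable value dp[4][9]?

i\w   0   1   2   3   4   5   6   7   8   9
  0   0   0   0   0   0   0   0   0   0   0
  1   0   0   0   0   0   0   0   6   6   6
  2   0   0   0   0   0   0   0   6   6   6
  3   0   0   2   2   2   2   2   6   6   8
  4   0   0   2  12  12  14  14  14  14  14

14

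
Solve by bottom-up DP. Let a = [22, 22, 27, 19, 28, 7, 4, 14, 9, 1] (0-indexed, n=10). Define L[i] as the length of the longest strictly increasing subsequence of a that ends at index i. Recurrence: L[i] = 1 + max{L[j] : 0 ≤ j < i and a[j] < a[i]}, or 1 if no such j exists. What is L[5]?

1

   i    0    1    2    3    4    5    6    7    8    9
a[i]   22   22   27   19   28    7    4   14    9    1
L[i]    1    1    2    1    3    1    1    2    2    1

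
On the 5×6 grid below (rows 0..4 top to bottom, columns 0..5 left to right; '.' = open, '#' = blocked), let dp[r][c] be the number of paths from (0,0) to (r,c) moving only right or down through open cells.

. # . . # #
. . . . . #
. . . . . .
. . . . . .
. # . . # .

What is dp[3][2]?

r\c   0   1   2   3   4   5
  0   1   0   0   0   0   0
  1   1   1   1   1   1   0
  2   1   2   3   4   5   5
  3   1   3   6  10  15  20
  4   1   0   6  16   0  20

6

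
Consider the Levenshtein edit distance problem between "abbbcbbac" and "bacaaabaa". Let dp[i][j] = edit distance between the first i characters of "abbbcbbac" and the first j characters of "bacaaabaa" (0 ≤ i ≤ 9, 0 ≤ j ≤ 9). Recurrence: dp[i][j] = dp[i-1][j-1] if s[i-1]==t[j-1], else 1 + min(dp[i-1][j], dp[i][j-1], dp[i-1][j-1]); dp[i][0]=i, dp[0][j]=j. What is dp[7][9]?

   ''  b  a  c  a  a  a  b  a  a
''  0  1  2  3  4  5  6  7  8  9
 a  1  1  1  2  3  4  5  6  7  8
 b  2  1  2  2  3  4  5  5  6  7
 b  3  2  2  3  3  4  5  5  6  7
 b  4  3  3  3  4  4  5  5  6  7
 c  5  4  4  3  4  5  5  6  6  7
 b  6  5  5  4  4  5  6  5  6  7
 b  7  6  6  5  5  5  6  6  6  7
 a  8  7  6  6  5  5  5  6  6  6
 c  9  8  7  6  6  6  6  6  7  7

7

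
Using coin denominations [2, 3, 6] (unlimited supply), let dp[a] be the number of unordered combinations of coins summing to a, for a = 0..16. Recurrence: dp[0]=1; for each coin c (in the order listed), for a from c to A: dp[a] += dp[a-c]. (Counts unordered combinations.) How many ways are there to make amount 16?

6

after  coin     0     1     2     3     4     5     6     7     8     9    10    11    12    13    14    15    16
          2     1     0     1     0     1     0     1     0     1     0     1     0     1     0     1     0     1
          3     1     0     1     1     1     1     2     1     2     2     2     2     3     2     3     3     3
          6     1     0     1     1     1     1     3     1     3     3     3     3     6     3     6     6     6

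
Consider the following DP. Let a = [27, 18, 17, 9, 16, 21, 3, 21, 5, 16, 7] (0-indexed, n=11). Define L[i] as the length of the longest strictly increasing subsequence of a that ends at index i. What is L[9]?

   i    0    1    2    3    4    5    6    7    8    9   10
a[i]   27   18   17    9   16   21    3   21    5   16    7
L[i]    1    1    1    1    2    3    1    3    2    3    3

3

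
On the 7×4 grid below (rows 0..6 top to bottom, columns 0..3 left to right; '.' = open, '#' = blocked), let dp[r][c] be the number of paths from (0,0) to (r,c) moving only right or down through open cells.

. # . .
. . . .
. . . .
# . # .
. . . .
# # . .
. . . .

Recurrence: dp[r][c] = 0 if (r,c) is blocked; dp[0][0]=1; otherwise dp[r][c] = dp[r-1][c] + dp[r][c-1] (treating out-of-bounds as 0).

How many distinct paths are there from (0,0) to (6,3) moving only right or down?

r\c   0   1   2   3
  0   1   0   0   0
  1   1   1   1   1
  2   1   2   3   4
  3   0   2   0   4
  4   0   2   2   6
  5   0   0   2   8
  6   0   0   2  10

10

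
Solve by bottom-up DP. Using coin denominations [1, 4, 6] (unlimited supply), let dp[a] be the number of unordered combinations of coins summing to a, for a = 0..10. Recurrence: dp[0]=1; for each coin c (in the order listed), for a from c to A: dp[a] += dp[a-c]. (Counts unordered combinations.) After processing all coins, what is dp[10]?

after  coin     0     1     2     3     4     5     6     7     8     9    10
          1     1     1     1     1     1     1     1     1     1     1     1
          4     1     1     1     1     2     2     2     2     3     3     3
          6     1     1     1     1     2     2     3     3     4     4     5

5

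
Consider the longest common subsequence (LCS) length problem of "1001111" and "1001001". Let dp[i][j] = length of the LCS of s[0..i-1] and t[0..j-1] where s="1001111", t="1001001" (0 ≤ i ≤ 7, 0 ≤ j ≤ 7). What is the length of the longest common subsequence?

   ''  1  0  0  1  0  0  1
''  0  0  0  0  0  0  0  0
 1  0  1  1  1  1  1  1  1
 0  0  1  2  2  2  2  2  2
 0  0  1  2  3  3  3  3  3
 1  0  1  2  3  4  4  4  4
 1  0  1  2  3  4  4  4  5
 1  0  1  2  3  4  4  4  5
 1  0  1  2  3  4  4  4  5

5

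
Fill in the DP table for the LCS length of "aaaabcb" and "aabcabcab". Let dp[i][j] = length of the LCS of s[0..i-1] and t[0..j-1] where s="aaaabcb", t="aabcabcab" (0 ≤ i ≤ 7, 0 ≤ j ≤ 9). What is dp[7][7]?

   ''  a  a  b  c  a  b  c  a  b
''  0  0  0  0  0  0  0  0  0  0
 a  0  1  1  1  1  1  1  1  1  1
 a  0  1  2  2  2  2  2  2  2  2
 a  0  1  2  2  2  3  3  3  3  3
 a  0  1  2  2  2  3  3  3  4  4
 b  0  1  2  3  3  3  4  4  4  5
 c  0  1  2  3  4  4  4  5  5  5
 b  0  1  2  3  4  4  5  5  5  6

5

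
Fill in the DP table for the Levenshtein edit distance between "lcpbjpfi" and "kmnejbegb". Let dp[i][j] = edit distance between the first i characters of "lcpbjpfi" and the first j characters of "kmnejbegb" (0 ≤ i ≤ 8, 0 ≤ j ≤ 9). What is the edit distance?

8

   ''  k  m  n  e  j  b  e  g  b
''  0  1  2  3  4  5  6  7  8  9
 l  1  1  2  3  4  5  6  7  8  9
 c  2  2  2  3  4  5  6  7  8  9
 p  3  3  3  3  4  5  6  7  8  9
 b  4  4  4  4  4  5  5  6  7  8
 j  5  5  5  5  5  4  5  6  7  8
 p  6  6  6  6  6  5  5  6  7  8
 f  7  7  7  7  7  6  6  6  7  8
 i  8  8  8  8  8  7  7  7  7  8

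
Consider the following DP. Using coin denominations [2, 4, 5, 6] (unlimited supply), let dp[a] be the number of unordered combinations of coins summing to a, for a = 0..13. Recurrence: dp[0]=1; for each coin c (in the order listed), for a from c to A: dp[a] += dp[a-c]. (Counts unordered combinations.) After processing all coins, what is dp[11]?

3

after  coin     0     1     2     3     4     5     6     7     8     9    10    11    12    13
          2     1     0     1     0     1     0     1     0     1     0     1     0     1     0
          4     1     0     1     0     2     0     2     0     3     0     3     0     4     0
          5     1     0     1     0     2     1     2     1     3     2     4     2     5     3
          6     1     0     1     0     2     1     3     1     4     2     6     3     8     4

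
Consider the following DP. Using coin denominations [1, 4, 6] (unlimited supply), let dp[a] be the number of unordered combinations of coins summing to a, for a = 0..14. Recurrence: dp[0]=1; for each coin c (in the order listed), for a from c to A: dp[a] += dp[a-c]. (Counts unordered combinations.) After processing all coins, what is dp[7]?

after  coin     0     1     2     3     4     5     6     7     8     9    10    11    12    13    14
          1     1     1     1     1     1     1     1     1     1     1     1     1     1     1     1
          4     1     1     1     1     2     2     2     2     3     3     3     3     4     4     4
          6     1     1     1     1     2     2     3     3     4     4     5     5     7     7     8

3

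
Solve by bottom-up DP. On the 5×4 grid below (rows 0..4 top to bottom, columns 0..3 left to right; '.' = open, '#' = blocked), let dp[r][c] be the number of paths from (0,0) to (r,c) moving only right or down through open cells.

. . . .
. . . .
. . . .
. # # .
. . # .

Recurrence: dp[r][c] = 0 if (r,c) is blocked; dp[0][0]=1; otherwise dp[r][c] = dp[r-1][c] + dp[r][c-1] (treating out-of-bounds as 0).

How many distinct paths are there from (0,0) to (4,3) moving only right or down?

10

r\c   0   1   2   3
  0   1   1   1   1
  1   1   2   3   4
  2   1   3   6  10
  3   1   0   0  10
  4   1   1   0  10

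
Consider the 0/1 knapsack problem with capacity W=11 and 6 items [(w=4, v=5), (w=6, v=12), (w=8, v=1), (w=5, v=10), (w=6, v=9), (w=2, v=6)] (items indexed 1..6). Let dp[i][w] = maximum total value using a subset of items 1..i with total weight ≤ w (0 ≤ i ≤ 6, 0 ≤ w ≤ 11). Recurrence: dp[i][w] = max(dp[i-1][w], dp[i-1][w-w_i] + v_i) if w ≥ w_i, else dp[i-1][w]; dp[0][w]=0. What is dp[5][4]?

i\w   0   1   2   3   4   5   6   7   8   9  10  11
  0   0   0   0   0   0   0   0   0   0   0   0   0
  1   0   0   0   0   5   5   5   5   5   5   5   5
  2   0   0   0   0   5   5  12  12  12  12  17  17
  3   0   0   0   0   5   5  12  12  12  12  17  17
  4   0   0   0   0   5  10  12  12  12  15  17  22
  5   0   0   0   0   5  10  12  12  12  15  17  22
  6   0   0   6   6   6  10  12  16  18  18  18  22

5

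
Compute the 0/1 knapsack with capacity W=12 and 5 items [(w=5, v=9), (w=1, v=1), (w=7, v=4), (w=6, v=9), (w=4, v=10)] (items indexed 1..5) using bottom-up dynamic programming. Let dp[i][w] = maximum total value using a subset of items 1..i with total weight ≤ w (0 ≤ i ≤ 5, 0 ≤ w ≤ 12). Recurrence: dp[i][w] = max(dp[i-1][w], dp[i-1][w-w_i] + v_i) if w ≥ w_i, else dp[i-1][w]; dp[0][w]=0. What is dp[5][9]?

19

i\w   0   1   2   3   4   5   6   7   8   9  10  11  12
  0   0   0   0   0   0   0   0   0   0   0   0   0   0
  1   0   0   0   0   0   9   9   9   9   9   9   9   9
  2   0   1   1   1   1   9  10  10  10  10  10  10  10
  3   0   1   1   1   1   9  10  10  10  10  10  10  13
  4   0   1   1   1   1   9  10  10  10  10  10  18  19
  5   0   1   1   1  10  11  11  11  11  19  20  20  20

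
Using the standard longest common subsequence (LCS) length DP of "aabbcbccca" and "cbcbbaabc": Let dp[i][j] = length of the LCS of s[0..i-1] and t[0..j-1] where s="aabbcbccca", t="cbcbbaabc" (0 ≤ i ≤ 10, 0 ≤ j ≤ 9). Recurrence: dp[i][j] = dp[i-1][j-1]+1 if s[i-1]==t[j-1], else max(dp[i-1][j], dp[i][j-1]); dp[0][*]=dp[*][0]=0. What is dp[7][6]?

3

   ''  c  b  c  b  b  a  a  b  c
''  0  0  0  0  0  0  0  0  0  0
 a  0  0  0  0  0  0  1  1  1  1
 a  0  0  0  0  0  0  1  2  2  2
 b  0  0  1  1  1  1  1  2  3  3
 b  0  0  1  1  2  2  2  2  3  3
 c  0  1  1  2  2  2  2  2  3  4
 b  0  1  2  2  3  3  3  3  3  4
 c  0  1  2  3  3  3  3  3  3  4
 c  0  1  2  3  3  3  3  3  3  4
 c  0  1  2  3  3  3  3  3  3  4
 a  0  1  2  3  3  3  4  4  4  4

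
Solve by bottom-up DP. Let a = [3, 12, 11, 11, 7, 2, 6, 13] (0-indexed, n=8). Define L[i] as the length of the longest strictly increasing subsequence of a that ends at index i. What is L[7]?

3

   i    0    1    2    3    4    5    6    7
a[i]    3   12   11   11    7    2    6   13
L[i]    1    2    2    2    2    1    2    3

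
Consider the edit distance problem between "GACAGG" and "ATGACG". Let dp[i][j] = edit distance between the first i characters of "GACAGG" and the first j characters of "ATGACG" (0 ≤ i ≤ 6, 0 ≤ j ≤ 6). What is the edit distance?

   ''  A  T  G  A  C  G
''  0  1  2  3  4  5  6
 G  1  1  2  2  3  4  5
 A  2  1  2  3  2  3  4
 C  3  2  2  3  3  2  3
 A  4  3  3  3  3  3  3
 G  5  4  4  3  4  4  3
 G  6  5  5  4  4  5  4

4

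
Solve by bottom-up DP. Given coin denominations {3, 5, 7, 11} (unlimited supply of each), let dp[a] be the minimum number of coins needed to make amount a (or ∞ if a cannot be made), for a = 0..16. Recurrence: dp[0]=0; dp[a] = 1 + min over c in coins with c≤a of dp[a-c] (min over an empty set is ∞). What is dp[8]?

 a  0  1  2  3  4  5  6  7  8  9 10 11 12 13 14 15 16
dp  0  -  -  1  -  1  2  1  2  3  2  1  2  3  2  3  2
(- denotes ∞ / unreachable)

2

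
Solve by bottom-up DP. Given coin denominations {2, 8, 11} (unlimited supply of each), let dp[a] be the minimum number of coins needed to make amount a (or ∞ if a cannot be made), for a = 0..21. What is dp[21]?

 a  0  1  2  3  4  5  6  7  8  9 10 11 12 13 14 15 16 17 18 19 20 21
dp  0  -  1  -  2  -  3  -  1  -  2  1  3  2  4  3  2  4  3  2  4  3
(- denotes ∞ / unreachable)

3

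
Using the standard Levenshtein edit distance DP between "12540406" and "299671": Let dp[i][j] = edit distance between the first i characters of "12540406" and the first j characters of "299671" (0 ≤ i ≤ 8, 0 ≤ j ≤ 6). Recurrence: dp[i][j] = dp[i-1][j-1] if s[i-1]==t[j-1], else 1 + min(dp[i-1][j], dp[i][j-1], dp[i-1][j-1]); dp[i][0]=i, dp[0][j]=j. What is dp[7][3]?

   ''  2  9  9  6  7  1
''  0  1  2  3  4  5  6
 1  1  1  2  3  4  5  5
 2  2  1  2  3  4  5  6
 5  3  2  2  3  4  5  6
 4  4  3  3  3  4  5  6
 0  5  4  4  4  4  5  6
 4  6  5  5  5  5  5  6
 0  7  6  6  6  6  6  6
 6  8  7  7  7  6  7  7

6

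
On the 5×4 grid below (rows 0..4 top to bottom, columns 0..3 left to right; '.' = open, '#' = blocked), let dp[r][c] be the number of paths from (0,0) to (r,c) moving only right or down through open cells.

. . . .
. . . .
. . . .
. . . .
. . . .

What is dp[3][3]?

r\c   0   1   2   3
  0   1   1   1   1
  1   1   2   3   4
  2   1   3   6  10
  3   1   4  10  20
  4   1   5  15  35

20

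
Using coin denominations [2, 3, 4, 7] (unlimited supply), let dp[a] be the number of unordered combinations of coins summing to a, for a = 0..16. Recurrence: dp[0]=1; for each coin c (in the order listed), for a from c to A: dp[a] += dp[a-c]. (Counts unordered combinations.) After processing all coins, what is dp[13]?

after  coin     0     1     2     3     4     5     6     7     8     9    10    11    12    13    14    15    16
          2     1     0     1     0     1     0     1     0     1     0     1     0     1     0     1     0     1
          3     1     0     1     1     1     1     2     1     2     2     2     2     3     2     3     3     3
          4     1     0     1     1     2     1     3     2     4     3     5     4     7     5     8     7    10
          7     1     0     1     1     2     1     3     3     4     4     6     6     8     8    11    11    14

8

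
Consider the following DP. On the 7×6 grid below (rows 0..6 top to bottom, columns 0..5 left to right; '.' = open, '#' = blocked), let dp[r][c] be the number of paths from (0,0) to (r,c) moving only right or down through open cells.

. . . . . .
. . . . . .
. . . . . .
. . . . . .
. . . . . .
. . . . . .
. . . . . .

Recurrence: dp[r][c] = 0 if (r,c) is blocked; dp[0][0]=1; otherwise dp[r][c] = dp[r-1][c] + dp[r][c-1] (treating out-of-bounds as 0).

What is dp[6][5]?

r\c   0   1   2   3   4   5
  0   1   1   1   1   1   1
  1   1   2   3   4   5   6
  2   1   3   6  10  15  21
  3   1   4  10  20  35  56
  4   1   5  15  35  70 126
  5   1   6  21  56 126 252
  6   1   7  28  84 210 462

462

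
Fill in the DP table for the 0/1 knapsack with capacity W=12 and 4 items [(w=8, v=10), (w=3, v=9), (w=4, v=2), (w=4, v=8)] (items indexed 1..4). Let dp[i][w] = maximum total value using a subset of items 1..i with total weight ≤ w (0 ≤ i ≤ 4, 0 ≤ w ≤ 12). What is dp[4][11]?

19

i\w   0   1   2   3   4   5   6   7   8   9  10  11  12
  0   0   0   0   0   0   0   0   0   0   0   0   0   0
  1   0   0   0   0   0   0   0   0  10  10  10  10  10
  2   0   0   0   9   9   9   9   9  10  10  10  19  19
  3   0   0   0   9   9   9   9  11  11  11  11  19  19
  4   0   0   0   9   9   9   9  17  17  17  17  19  19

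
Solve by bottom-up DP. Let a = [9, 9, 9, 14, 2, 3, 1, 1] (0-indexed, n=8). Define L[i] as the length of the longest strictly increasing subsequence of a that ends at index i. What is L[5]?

2

   i    0    1    2    3    4    5    6    7
a[i]    9    9    9   14    2    3    1    1
L[i]    1    1    1    2    1    2    1    1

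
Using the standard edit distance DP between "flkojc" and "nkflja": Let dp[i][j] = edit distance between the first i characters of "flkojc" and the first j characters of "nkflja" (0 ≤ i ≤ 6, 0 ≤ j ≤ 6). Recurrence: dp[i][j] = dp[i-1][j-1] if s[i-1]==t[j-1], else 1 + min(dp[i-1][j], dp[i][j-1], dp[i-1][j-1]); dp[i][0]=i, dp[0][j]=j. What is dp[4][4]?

4

   ''  n  k  f  l  j  a
''  0  1  2  3  4  5  6
 f  1  1  2  2  3  4  5
 l  2  2  2  3  2  3  4
 k  3  3  2  3  3  3  4
 o  4  4  3  3  4  4  4
 j  5  5  4  4  4  4  5
 c  6  6  5  5  5  5  5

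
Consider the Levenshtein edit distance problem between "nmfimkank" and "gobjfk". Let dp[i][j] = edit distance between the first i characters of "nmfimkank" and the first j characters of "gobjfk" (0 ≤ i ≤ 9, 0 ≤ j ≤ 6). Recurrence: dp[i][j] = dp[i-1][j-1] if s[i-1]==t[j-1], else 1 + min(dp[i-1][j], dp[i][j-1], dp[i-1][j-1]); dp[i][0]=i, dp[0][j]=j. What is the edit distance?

   ''  g  o  b  j  f  k
''  0  1  2  3  4  5  6
 n  1  1  2  3  4  5  6
 m  2  2  2  3  4  5  6
 f  3  3  3  3  4  4  5
 i  4  4  4  4  4  5  5
 m  5  5  5  5  5  5  6
 k  6  6  6  6  6  6  5
 a  7  7  7  7  7  7  6
 n  8  8  8  8  8  8  7
 k  9  9  9  9  9  9  8

8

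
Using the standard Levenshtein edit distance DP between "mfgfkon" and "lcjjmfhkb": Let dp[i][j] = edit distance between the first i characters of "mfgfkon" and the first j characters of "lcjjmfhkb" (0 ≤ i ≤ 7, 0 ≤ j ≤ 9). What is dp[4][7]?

   ''  l  c  j  j  m  f  h  k  b
''  0  1  2  3  4  5  6  7  8  9
 m  1  1  2  3  4  4  5  6  7  8
 f  2  2  2  3  4  5  4  5  6  7
 g  3  3  3  3  4  5  5  5  6  7
 f  4  4  4  4  4  5  5  6  6  7
 k  5  5  5  5  5  5  6  6  6  7
 o  6  6  6  6  6  6  6  7  7  7
 n  7  7  7  7  7  7  7  7  8  8

6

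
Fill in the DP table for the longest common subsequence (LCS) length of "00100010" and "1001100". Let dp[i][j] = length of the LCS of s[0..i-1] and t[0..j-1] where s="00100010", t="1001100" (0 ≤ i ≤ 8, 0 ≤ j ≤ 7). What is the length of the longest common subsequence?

5

   ''  1  0  0  1  1  0  0
''  0  0  0  0  0  0  0  0
 0  0  0  1  1  1  1  1  1
 0  0  0  1  2  2  2  2  2
 1  0  1  1  2  3  3  3  3
 0  0  1  2  2  3  3  4  4
 0  0  1  2  3  3  3  4  5
 0  0  1  2  3  3  3  4  5
 1  0  1  2  3  4  4  4  5
 0  0  1  2  3  4  4  5  5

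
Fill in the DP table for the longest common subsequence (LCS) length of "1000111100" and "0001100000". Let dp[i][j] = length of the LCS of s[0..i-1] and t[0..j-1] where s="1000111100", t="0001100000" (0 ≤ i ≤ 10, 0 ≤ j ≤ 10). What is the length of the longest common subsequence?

7

   ''  0  0  0  1  1  0  0  0  0  0
''  0  0  0  0  0  0  0  0  0  0  0
 1  0  0  0  0  1  1  1  1  1  1  1
 0  0  1  1  1  1  1  2  2  2  2  2
 0  0  1  2  2  2  2  2  3  3  3  3
 0  0  1  2  3  3  3  3  3  4  4  4
 1  0  1  2  3  4  4  4  4  4  4  4
 1  0  1  2  3  4  5  5  5  5  5  5
 1  0  1  2  3  4  5  5  5  5  5  5
 1  0  1  2  3  4  5  5  5  5  5  5
 0  0  1  2  3  4  5  6  6  6  6  6
 0  0  1  2  3  4  5  6  7  7  7  7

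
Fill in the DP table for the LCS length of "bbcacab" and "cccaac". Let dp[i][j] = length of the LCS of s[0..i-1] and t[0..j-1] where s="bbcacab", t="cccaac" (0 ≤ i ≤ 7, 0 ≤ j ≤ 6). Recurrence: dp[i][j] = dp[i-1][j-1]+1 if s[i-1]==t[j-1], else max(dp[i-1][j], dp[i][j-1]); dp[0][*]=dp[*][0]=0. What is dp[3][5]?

1

   ''  c  c  c  a  a  c
''  0  0  0  0  0  0  0
 b  0  0  0  0  0  0  0
 b  0  0  0  0  0  0  0
 c  0  1  1  1  1  1  1
 a  0  1  1  1  2  2  2
 c  0  1  2  2  2  2  3
 a  0  1  2  2  3  3  3
 b  0  1  2  2  3  3  3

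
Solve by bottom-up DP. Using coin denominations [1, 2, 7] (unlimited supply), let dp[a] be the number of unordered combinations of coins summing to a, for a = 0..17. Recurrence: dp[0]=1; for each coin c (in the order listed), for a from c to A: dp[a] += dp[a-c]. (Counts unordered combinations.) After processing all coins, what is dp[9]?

after  coin     0     1     2     3     4     5     6     7     8     9    10    11    12    13    14    15    16    17
          1     1     1     1     1     1     1     1     1     1     1     1     1     1     1     1     1     1     1
          2     1     1     2     2     3     3     4     4     5     5     6     6     7     7     8     8     9     9
          7     1     1     2     2     3     3     4     5     6     7     8     9    10    11    13    14    16    17

7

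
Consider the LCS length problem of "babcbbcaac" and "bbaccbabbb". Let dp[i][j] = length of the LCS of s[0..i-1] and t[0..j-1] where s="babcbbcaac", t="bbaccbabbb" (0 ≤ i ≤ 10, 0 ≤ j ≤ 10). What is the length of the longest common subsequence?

5

   ''  b  b  a  c  c  b  a  b  b  b
''  0  0  0  0  0  0  0  0  0  0  0
 b  0  1  1  1  1  1  1  1  1  1  1
 a  0  1  1  2  2  2  2  2  2  2  2
 b  0  1  2  2  2  2  3  3  3  3  3
 c  0  1  2  2  3  3  3  3  3  3  3
 b  0  1  2  2  3  3  4  4  4  4  4
 b  0  1  2  2  3  3  4  4  5  5  5
 c  0  1  2  2  3  4  4  4  5  5  5
 a  0  1  2  3  3  4  4  5  5  5  5
 a  0  1  2  3  3  4  4  5  5  5  5
 c  0  1  2  3  4  4  4  5  5  5  5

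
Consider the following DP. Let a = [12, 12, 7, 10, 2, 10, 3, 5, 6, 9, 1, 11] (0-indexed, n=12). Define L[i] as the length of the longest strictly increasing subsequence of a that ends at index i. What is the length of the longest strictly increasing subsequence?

   i    0    1    2    3    4    5    6    7    8    9   10   11
a[i]   12   12    7   10    2   10    3    5    6    9    1   11
L[i]    1    1    1    2    1    2    2    3    4    5    1    6

6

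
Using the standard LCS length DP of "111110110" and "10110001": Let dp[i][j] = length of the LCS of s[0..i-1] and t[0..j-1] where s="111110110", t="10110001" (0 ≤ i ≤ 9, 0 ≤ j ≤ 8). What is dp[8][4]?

   ''  1  0  1  1  0  0  0  1
''  0  0  0  0  0  0  0  0  0
 1  0  1  1  1  1  1  1  1  1
 1  0  1  1  2  2  2  2  2  2
 1  0  1  1  2  3  3  3  3  3
 1  0  1  1  2  3  3  3  3  4
 1  0  1  1  2  3  3  3  3  4
 0  0  1  2  2  3  4  4  4  4
 1  0  1  2  3  3  4  4  4  5
 1  0  1  2  3  4  4  4  4  5
 0  0  1  2  3  4  5  5  5  5

4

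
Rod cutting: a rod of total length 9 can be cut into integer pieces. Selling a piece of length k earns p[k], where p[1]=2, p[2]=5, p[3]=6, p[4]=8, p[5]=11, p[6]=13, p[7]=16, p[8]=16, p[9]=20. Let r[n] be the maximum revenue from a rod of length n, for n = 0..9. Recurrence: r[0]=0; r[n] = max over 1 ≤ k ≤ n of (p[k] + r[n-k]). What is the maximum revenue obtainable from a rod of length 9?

22

   n    0    1    2    3    4    5    6    7    8    9
r[n]    0    2    5    7   10   12   15   17   20   22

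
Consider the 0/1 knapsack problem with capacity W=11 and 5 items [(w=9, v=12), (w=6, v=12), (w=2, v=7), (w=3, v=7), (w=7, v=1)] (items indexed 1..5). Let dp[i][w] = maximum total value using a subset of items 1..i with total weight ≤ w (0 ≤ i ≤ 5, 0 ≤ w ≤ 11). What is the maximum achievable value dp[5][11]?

i\w   0   1   2   3   4   5   6   7   8   9  10  11
  0   0   0   0   0   0   0   0   0   0   0   0   0
  1   0   0   0   0   0   0   0   0   0  12  12  12
  2   0   0   0   0   0   0  12  12  12  12  12  12
  3   0   0   7   7   7   7  12  12  19  19  19  19
  4   0   0   7   7   7  14  14  14  19  19  19  26
  5   0   0   7   7   7  14  14  14  19  19  19  26

26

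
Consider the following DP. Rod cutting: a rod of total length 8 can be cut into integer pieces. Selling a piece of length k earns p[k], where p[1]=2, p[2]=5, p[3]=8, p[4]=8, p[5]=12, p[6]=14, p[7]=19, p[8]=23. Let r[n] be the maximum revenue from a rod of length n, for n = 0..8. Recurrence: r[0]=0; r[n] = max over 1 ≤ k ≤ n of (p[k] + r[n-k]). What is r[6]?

   n    0    1    2    3    4    5    6    7    8
r[n]    0    2    5    8   10   13   16   19   23

16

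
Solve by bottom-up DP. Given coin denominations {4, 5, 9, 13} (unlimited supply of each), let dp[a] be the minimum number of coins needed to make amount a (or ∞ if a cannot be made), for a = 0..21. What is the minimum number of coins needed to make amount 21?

3

 a  0  1  2  3  4  5  6  7  8  9 10 11 12 13 14 15 16 17 18 19 20 21
dp  0  -  -  -  1  1  -  -  2  1  2  -  3  1  2  3  4  2  2  3  4  3
(- denotes ∞ / unreachable)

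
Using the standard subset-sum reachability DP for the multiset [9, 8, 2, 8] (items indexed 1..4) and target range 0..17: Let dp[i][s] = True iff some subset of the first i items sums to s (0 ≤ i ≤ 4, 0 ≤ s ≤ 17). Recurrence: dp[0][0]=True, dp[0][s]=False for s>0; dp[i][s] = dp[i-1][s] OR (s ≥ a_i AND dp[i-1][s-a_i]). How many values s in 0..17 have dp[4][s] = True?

i\s   0   1   2   3   4   5   6   7   8   9  10  11  12  13  14  15  16  17
  0   T   F   F   F   F   F   F   F   F   F   F   F   F   F   F   F   F   F
  1   T   F   F   F   F   F   F   F   F   T   F   F   F   F   F   F   F   F
  2   T   F   F   F   F   F   F   F   T   T   F   F   F   F   F   F   F   T
  3   T   F   T   F   F   F   F   F   T   T   T   T   F   F   F   F   F   T
  4   T   F   T   F   F   F   F   F   T   T   T   T   F   F   F   F   T   T

8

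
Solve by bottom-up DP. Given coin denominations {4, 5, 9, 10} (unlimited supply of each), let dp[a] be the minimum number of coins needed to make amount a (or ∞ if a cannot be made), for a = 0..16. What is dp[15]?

 a  0  1  2  3  4  5  6  7  8  9 10 11 12 13 14 15 16
dp  0  -  -  -  1  1  -  -  2  1  1  -  3  2  2  2  4
(- denotes ∞ / unreachable)

2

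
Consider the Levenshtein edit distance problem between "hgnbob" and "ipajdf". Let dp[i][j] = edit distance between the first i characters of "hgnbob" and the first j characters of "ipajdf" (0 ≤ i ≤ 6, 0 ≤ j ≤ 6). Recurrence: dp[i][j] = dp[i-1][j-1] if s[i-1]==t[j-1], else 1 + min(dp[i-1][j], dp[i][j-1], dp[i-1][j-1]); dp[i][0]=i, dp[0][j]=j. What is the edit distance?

   ''  i  p  a  j  d  f
''  0  1  2  3  4  5  6
 h  1  1  2  3  4  5  6
 g  2  2  2  3  4  5  6
 n  3  3  3  3  4  5  6
 b  4  4  4  4  4  5  6
 o  5  5  5  5  5  5  6
 b  6  6  6  6  6  6  6

6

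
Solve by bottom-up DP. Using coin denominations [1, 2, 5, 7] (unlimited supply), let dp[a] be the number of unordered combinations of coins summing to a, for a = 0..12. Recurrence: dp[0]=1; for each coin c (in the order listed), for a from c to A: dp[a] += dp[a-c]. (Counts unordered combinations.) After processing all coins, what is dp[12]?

after  coin     0     1     2     3     4     5     6     7     8     9    10    11    12
          1     1     1     1     1     1     1     1     1     1     1     1     1     1
          2     1     1     2     2     3     3     4     4     5     5     6     6     7
          5     1     1     2     2     3     4     5     6     7     8    10    11    13
          7     1     1     2     2     3     4     5     7     8    10    12    14    17

17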